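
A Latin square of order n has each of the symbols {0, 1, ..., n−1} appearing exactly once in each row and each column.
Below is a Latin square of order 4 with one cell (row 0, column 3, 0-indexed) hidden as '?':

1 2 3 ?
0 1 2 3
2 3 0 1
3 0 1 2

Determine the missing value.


Row 0 contains symbols [1, 2, 3] — missing [0].
Column 3 contains symbols [1, 2, 3] — missing [0].
The missing symbol must appear in both missing sets; intersection = [0].
Therefore the hidden value is 0.

Missing value = 0.


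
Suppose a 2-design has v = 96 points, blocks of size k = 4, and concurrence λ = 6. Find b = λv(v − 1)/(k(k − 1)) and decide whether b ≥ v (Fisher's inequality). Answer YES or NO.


b = λv(v − 1)/(k(k − 1)) = 6·96·95/(4·3) = 54720/12 = 4560.
Compare with v = 96: b ≥ v, so Fisher's inequality holds.

YES


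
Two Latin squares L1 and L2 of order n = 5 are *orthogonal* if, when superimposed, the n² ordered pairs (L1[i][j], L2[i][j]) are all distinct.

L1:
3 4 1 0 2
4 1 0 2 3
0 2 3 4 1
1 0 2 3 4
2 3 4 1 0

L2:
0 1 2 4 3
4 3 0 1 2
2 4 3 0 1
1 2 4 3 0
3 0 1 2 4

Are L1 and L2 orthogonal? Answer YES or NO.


Form the n² = 25 superimposed pairs (L1[i][j], L2[i][j]), row by row (rows and columns indexed from 0):
row 0: (3,0) (4,1) (1,2) (0,4) (2,3)
row 1: (4,4) (1,3) (0,0) (2,1) (3,2)
row 2: (0,2) (2,4) (3,3) (4,0) (1,1)
row 3: (1,1) (0,2) (2,4) (3,3) (4,0)
row 4: (2,3) (3,0) (4,1) (1,2) (0,4)
Orthogonality requires all 25 pairs distinct.
But the pair (1,1) repeats: cell (2,4) has L1 = 1, L2 = 1, and cell (3,0) has L1 = 1, L2 = 1.
A repeated pair means some other pair never occurs (only 15 distinct pairs out of 25), so the squares are not orthogonal.
Conclusion: NO.

NO


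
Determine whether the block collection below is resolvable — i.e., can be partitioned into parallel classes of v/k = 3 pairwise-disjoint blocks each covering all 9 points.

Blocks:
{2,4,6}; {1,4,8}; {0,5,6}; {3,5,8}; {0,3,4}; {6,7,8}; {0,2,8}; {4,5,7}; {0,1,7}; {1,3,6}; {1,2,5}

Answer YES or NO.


v = 9, block size k = 3, number of blocks = 11.
For resolvability, blocks must partition into parallel classes of size v/k = 3.
Total blocks must therefore be a multiple of 3: 11 = 3·3 + 2 ⇒ not divisible ✗.
Resolvable? NO.

NO


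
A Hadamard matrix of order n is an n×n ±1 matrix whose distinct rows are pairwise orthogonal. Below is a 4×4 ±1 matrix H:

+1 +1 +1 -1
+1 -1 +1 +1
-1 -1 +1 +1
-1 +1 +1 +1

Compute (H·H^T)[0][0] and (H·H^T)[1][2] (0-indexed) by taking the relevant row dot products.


Row 0 of H: [1, 1, 1, -1].
Row 1 of H: [1, -1, 1, 1].
Row 2 of H: [-1, -1, 1, 1].
(H·H^T)[0][0] = Σ_j H[0][j]·H[0][j] = (1)² + (1)² + (1)² + (-1)² = 1 + 1 + 1 + 1 = 4.
(H·H^T)[1][2] = Σ_j H[1][j]·H[2][j] = (1)·(-1) + (-1)·(-1) + (1)·(1) + (1)·(1) = -1 + 1 + 1 + 1 = 2.
Rows 1 and 2 are not orthogonal (dot product = 2 ≠ 0), so H is not a Hadamard matrix.

(0,0) entry = 4; (1,2) entry = 2.


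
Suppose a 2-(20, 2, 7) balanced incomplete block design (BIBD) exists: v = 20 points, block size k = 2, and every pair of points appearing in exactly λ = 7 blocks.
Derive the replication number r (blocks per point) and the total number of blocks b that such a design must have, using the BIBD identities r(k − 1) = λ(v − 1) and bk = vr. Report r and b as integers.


Any 2-(v, k, λ) BIBD satisfies two necessary conditions:
  (i)  Each point sits in r blocks, and counting incidences through any fixed point gives r(k − 1) = λ(v − 1), so r = λ(v − 1)/(k − 1).
  (ii) Total incidences bk = vr, so b = vr/k.
Step 1: r = λ(v − 1)/(k − 1) = 7·(20 − 1)/(2 − 1) = 7·19/1 = 133/1 = 133.
Step 2: b = vr/k = 20·133/2 = 2660/2 = 1330.
Check integrality: r = 133 ∈ Z ✓, b = 1330 ∈ Z ✓.
(These identities are necessary conditions: they determine r and b for any design with these parameters, but do not by themselves prove that one exists.)

r = 133, b = 1330.


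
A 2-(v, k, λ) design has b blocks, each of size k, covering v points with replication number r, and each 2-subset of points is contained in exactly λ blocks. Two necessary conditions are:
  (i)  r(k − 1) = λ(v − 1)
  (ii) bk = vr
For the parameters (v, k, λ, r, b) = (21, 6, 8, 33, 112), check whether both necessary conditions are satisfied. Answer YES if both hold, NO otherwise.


Condition (i): r(k − 1) = 33·5 = 165; λ(v − 1) = 8·20 = 160. Match? NO.
Condition (ii): bk = 112·6 = 672; vr = 21·33 = 693. Match? NO.
Both conditions hold? NO.

NO


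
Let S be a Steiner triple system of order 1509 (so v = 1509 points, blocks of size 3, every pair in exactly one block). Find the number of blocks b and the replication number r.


An STS(v) is a 2-(v, 3, 1) BIBD: block size k = 3, λ = 1.
Replication: r(k − 1) = λ(v − 1) ⇒ r·2 = 1509 − 1 = 1508 ⇒ r = 754.
Block count: bk = vr ⇒ b·3 = 1509·754 = 1137786 ⇒ b = 379262.
(Check via b = v(v − 1)/6 = 1509·1508/6 = 2275572/6 = 379262.)

r = 754, b = 379262.


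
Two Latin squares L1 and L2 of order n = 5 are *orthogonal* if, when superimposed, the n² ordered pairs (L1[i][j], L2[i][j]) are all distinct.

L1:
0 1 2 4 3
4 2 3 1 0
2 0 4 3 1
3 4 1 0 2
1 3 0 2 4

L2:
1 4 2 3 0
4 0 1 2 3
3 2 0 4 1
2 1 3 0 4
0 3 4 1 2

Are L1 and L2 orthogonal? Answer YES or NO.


Form the n² = 25 superimposed pairs (L1[i][j], L2[i][j]), row by row (rows and columns indexed from 0):
row 0: (0,1) (1,4) (2,2) (4,3) (3,0)
row 1: (4,4) (2,0) (3,1) (1,2) (0,3)
row 2: (2,3) (0,2) (4,0) (3,4) (1,1)
row 3: (3,2) (4,1) (1,3) (0,0) (2,4)
row 4: (1,0) (3,3) (0,4) (2,1) (4,2)
Orthogonality requires all 25 pairs distinct.
Check by first coordinate: for each symbol s of L1, list the L2 entries in the n cells where L1 = s; they must all differ.
  L1 = 0: L2 entries (in reading order) 1, 3, 2, 0, 4 — all 5 distinct ✓
  L1 = 1: L2 entries (in reading order) 4, 2, 1, 3, 0 — all 5 distinct ✓
  L1 = 2: L2 entries (in reading order) 2, 0, 3, 4, 1 — all 5 distinct ✓
  L1 = 3: L2 entries (in reading order) 0, 1, 4, 2, 3 — all 5 distinct ✓
  L1 = 4: L2 entries (in reading order) 3, 4, 0, 1, 2 — all 5 distinct ✓
Every symbol of L1 meets every symbol of L2 exactly once, so all 25 pairs are distinct (25 of 25).
Conclusion: YES.

YES


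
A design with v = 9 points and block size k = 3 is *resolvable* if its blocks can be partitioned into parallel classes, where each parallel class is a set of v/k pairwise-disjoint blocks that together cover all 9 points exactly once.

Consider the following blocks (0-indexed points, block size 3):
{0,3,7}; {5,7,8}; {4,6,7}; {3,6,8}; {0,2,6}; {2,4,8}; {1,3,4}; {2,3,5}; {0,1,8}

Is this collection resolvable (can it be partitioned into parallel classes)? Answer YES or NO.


v = 9, block size k = 3, number of blocks = 9.
For resolvability, blocks must partition into parallel classes of size v/k = 3.
Total blocks must therefore be a multiple of 3: 9 = 3·3 + 0 ⇒ divisible ✓.
Consider block {0,3,7}. The only other block(s) in the collection disjoint from it are {2,4,8} — just 1 block(s). Any parallel class containing {0,3,7} would need 2 other blocks each disjoint from it, so no parallel class of size 3 can contain {0,3,7}.
Since every block must belong to some parallel class in a resolution, the collection cannot be partitioned into parallel classes.
Resolvable? NO.

NO


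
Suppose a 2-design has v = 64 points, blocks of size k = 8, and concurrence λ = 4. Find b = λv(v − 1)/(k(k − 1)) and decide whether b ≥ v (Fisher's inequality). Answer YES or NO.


b = λv(v − 1)/(k(k − 1)) = 4·64·63/(8·7) = 16128/56 = 288.
Compare with v = 64: b ≥ v, so Fisher's inequality holds.

YES


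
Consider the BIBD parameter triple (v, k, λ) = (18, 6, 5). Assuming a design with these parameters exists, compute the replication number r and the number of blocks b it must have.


Any 2-(v, k, λ) BIBD satisfies two necessary conditions:
  (i)  Each point sits in r blocks, and counting incidences through any fixed point gives r(k − 1) = λ(v − 1), so r = λ(v − 1)/(k − 1).
  (ii) Total incidences bk = vr, so b = vr/k.
Step 1: r = λ(v − 1)/(k − 1) = 5·(18 − 1)/(6 − 1) = 5·17/5 = 85/5 = 17.
Step 2: b = vr/k = 18·17/6 = 306/6 = 51.
Check integrality: r = 17 ∈ Z ✓, b = 51 ∈ Z ✓.
(These identities are necessary conditions: they determine r and b for any design with these parameters, but do not by themselves prove that one exists.)

r = 17, b = 51.


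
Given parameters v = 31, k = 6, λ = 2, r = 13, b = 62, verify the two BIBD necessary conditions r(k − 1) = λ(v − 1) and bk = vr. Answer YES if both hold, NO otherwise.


Condition (i): r(k − 1) = 13·5 = 65; λ(v − 1) = 2·30 = 60. Match? NO.
Condition (ii): bk = 62·6 = 372; vr = 31·13 = 403. Match? NO.
Both conditions hold? NO.

NO


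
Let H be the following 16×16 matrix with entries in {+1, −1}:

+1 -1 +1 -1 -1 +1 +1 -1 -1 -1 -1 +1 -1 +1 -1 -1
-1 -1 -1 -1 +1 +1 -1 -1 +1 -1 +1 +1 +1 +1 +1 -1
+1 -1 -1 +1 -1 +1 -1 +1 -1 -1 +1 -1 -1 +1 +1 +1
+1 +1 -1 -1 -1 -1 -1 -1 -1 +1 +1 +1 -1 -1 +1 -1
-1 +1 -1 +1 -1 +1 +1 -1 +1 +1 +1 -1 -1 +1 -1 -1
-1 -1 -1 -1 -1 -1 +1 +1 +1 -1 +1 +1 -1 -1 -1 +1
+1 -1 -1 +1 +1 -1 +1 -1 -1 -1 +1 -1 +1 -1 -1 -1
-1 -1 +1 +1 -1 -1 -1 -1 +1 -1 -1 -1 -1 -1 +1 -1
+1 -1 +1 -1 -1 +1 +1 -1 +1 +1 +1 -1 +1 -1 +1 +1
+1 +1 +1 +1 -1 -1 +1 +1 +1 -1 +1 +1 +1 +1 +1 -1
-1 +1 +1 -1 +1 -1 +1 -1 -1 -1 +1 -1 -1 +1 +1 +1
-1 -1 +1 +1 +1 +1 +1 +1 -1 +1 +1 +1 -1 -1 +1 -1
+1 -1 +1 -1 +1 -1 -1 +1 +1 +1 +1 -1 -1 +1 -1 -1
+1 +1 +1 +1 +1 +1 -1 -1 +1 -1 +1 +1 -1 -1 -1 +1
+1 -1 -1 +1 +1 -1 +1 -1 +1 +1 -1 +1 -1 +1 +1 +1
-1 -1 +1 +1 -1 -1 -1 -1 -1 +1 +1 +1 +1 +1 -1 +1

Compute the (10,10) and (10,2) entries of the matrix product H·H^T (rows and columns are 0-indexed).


Row 2 of H: [1, -1, -1, 1, -1, 1, -1, 1, -1, -1, 1, -1, -1, 1, 1, 1].
Row 10 of H: [-1, 1, 1, -1, 1, -1, 1, -1, -1, -1, 1, -1, -1, 1, 1, 1].
(H·H^T)[10][10] = Σ_j H[10][j]·H[10][j] = (-1)² + (1)² + (1)² + (-1)² + (1)² + (-1)² + (1)² + (-1)² + (-1)² + (-1)² + (1)² + (-1)² + (-1)² + (1)² + (1)² + (1)² = 1 + 1 + 1 + 1 + 1 + 1 + 1 + 1 + 1 + 1 + 1 + 1 + 1 + 1 + 1 + 1 = 16.
(H·H^T)[10][2] = Σ_j H[10][j]·H[2][j] = (-1)·(1) + (1)·(-1) + (1)·(-1) + (-1)·(1) + (1)·(-1) + (-1)·(1) + (1)·(-1) + (-1)·(1) + (-1)·(-1) + (-1)·(-1) + (1)·(1) + (-1)·(-1) + (-1)·(-1) + (1)·(1) + (1)·(1) + (1)·(1) = -1 + -1 + -1 + -1 + -1 + -1 + -1 + -1 + 1 + 1 + 1 + 1 + 1 + 1 + 1 + 1 = 0.
So rows 10 and 2 are orthogonal; the diagonal entry equals n = 16.

(10,10) entry = 16; (10,2) entry = 0.


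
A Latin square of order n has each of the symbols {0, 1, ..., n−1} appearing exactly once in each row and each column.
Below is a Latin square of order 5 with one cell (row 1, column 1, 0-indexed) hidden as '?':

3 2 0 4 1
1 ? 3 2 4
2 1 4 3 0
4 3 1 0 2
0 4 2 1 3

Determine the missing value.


Row 1 contains symbols [1, 2, 3, 4] — missing [0].
Column 1 contains symbols [1, 2, 3, 4] — missing [0].
The missing symbol must appear in both missing sets; intersection = [0].
Therefore the hidden value is 0.

Missing value = 0.


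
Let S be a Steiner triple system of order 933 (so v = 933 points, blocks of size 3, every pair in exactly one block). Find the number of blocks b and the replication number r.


An STS(v) is a 2-(v, 3, 1) BIBD: block size k = 3, λ = 1.
Replication: r(k − 1) = λ(v − 1) ⇒ r·2 = 933 − 1 = 932 ⇒ r = 466.
Block count: b = v(v − 1)/6 = 933·932/6 = 869556/6 = 144926.

r = 466, b = 144926.


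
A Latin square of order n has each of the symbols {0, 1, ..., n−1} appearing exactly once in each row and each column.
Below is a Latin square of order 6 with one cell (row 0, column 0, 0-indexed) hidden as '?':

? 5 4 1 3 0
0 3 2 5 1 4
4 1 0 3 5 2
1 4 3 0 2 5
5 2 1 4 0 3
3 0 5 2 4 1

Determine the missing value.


Row 0 contains symbols [0, 1, 3, 4, 5] — missing [2].
Column 0 contains symbols [0, 1, 3, 4, 5] — missing [2].
The missing symbol must appear in both missing sets; intersection = [2].
Therefore the hidden value is 2.

Missing value = 2.


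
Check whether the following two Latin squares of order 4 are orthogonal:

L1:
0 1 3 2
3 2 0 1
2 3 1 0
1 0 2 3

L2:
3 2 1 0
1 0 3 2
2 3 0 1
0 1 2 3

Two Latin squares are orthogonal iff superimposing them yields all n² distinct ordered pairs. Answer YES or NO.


Form the n² = 16 superimposed pairs (L1[i][j], L2[i][j]), row by row (rows and columns indexed from 0):
row 0: (0,3) (1,2) (3,1) (2,0)
row 1: (3,1) (2,0) (0,3) (1,2)
row 2: (2,2) (3,3) (1,0) (0,1)
row 3: (1,0) (0,1) (2,2) (3,3)
Orthogonality requires all 16 pairs distinct.
But the pair (3,1) repeats: cell (0,2) has L1 = 3, L2 = 1, and cell (1,0) has L1 = 3, L2 = 1.
A repeated pair means some other pair never occurs (only 8 distinct pairs out of 16), so the squares are not orthogonal.
Conclusion: NO.

NO


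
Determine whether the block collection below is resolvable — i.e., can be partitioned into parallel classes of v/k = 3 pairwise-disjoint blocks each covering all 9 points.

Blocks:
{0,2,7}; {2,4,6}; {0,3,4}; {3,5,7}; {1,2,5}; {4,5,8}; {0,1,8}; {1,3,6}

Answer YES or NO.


v = 9, block size k = 3, number of blocks = 8.
For resolvability, blocks must partition into parallel classes of size v/k = 3.
Total blocks must therefore be a multiple of 3: 8 = 3·2 + 2 ⇒ not divisible ✗.
Resolvable? NO.

NO


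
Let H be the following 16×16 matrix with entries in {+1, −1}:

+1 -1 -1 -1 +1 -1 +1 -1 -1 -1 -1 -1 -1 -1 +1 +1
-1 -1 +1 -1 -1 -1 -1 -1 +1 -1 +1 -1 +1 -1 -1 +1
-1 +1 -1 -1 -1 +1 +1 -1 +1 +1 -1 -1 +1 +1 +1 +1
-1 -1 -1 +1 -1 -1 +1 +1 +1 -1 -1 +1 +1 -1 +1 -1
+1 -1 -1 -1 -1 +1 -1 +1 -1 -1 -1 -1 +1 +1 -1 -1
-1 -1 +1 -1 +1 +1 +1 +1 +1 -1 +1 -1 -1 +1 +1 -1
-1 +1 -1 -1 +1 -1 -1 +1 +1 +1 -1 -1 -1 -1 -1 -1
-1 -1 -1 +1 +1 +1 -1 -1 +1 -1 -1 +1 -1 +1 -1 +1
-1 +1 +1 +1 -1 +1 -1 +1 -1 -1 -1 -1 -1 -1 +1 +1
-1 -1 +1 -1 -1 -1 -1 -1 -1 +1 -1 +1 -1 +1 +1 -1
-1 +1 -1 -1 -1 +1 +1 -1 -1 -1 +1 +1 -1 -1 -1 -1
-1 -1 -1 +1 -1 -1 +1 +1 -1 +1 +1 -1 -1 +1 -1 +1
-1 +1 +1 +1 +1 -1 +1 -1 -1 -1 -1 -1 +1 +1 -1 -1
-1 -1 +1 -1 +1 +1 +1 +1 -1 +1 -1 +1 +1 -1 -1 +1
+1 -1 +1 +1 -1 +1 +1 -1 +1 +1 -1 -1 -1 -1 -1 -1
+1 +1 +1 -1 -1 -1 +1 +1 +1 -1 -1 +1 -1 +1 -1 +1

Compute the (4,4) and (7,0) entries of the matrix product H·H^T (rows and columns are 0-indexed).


Row 0 of H: [1, -1, -1, -1, 1, -1, 1, -1, -1, -1, -1, -1, -1, -1, 1, 1].
Row 4 of H: [1, -1, -1, -1, -1, 1, -1, 1, -1, -1, -1, -1, 1, 1, -1, -1].
Row 7 of H: [-1, -1, -1, 1, 1, 1, -1, -1, 1, -1, -1, 1, -1, 1, -1, 1].
(H·H^T)[4][4] = Σ_j H[4][j]·H[4][j] = (1)² + (-1)² + (-1)² + (-1)² + (-1)² + (1)² + (-1)² + (1)² + (-1)² + (-1)² + (-1)² + (-1)² + (1)² + (1)² + (-1)² + (-1)² = 1 + 1 + 1 + 1 + 1 + 1 + 1 + 1 + 1 + 1 + 1 + 1 + 1 + 1 + 1 + 1 = 16.
(H·H^T)[7][0] = Σ_j H[7][j]·H[0][j] = (-1)·(1) + (-1)·(-1) + (-1)·(-1) + (1)·(-1) + (1)·(1) + (1)·(-1) + (-1)·(1) + (-1)·(-1) + (1)·(-1) + (-1)·(-1) + (-1)·(-1) + (1)·(-1) + (-1)·(-1) + (1)·(-1) + (-1)·(1) + (1)·(1) = -1 + 1 + 1 + -1 + 1 + -1 + -1 + 1 + -1 + 1 + 1 + -1 + 1 + -1 + -1 + 1 = 0.
So rows 7 and 0 are orthogonal; the diagonal entry equals n = 16.

(4,4) entry = 16; (7,0) entry = 0.


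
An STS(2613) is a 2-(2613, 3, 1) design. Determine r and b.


An STS(v) is a 2-(v, 3, 1) BIBD: block size k = 3, λ = 1.
Replication: r(k − 1) = λ(v − 1) ⇒ r·2 = 2613 − 1 = 2612 ⇒ r = 1306.
Block count: bk = vr ⇒ b·3 = 2613·1306 = 3412578 ⇒ b = 1137526.

r = 1306, b = 1137526.


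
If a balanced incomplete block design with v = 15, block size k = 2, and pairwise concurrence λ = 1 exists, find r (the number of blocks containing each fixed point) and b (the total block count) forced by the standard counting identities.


Any 2-(v, k, λ) BIBD satisfies two necessary conditions:
  (i)  Each point sits in r blocks, and counting incidences through any fixed point gives r(k − 1) = λ(v − 1), so r = λ(v − 1)/(k − 1).
  (ii) Total incidences bk = vr, so b = vr/k.
Step 1: r = λ(v − 1)/(k − 1) = 1·(15 − 1)/(2 − 1) = 1·14/1 = 14/1 = 14.
Step 2: b = vr/k = 15·14/2 = 210/2 = 105.
Check integrality: r = 14 ∈ Z ✓, b = 105 ∈ Z ✓.
(These identities are necessary conditions: they determine r and b for any design with these parameters, but do not by themselves prove that one exists.)

r = 14, b = 105.


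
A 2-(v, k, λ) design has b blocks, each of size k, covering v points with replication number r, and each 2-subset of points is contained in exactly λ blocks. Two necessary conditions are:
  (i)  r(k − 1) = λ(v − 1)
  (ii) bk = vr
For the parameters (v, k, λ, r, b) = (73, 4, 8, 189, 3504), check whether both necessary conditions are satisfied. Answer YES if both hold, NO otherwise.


Condition (i): r(k − 1) = 189·3 = 567; λ(v − 1) = 8·72 = 576. Match? NO.
Condition (ii): bk = 3504·4 = 14016; vr = 73·189 = 13797. Match? NO.
Both conditions hold? NO.

NO


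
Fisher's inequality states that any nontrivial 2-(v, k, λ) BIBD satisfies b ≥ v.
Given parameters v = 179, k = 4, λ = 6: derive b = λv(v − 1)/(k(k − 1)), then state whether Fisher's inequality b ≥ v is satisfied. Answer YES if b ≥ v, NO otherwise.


r = λ(v − 1)/(k − 1) = 6·178/3 = 356.
b = vr/k = 179·356/4 = 15931.
Fisher's inequality: b ≥ v ⇔ 15931 ≥ 179? YES.

YES


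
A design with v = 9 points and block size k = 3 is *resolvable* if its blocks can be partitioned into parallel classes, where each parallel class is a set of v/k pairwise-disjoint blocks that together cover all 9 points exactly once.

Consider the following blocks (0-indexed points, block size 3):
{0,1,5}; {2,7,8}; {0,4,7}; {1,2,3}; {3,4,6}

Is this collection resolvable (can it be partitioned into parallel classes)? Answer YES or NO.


v = 9, block size k = 3, number of blocks = 5.
For resolvability, blocks must partition into parallel classes of size v/k = 3.
Total blocks must therefore be a multiple of 3: 5 = 3·1 + 2 ⇒ not divisible ✗.
Resolvable? NO.

NO


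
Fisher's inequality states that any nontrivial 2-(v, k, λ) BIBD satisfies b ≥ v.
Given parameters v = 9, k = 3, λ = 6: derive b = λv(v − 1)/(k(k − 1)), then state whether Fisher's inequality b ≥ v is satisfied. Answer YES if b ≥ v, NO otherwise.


r = λ(v − 1)/(k − 1) = 6·8/2 = 24.
b = vr/k = 9·24/3 = 72.
Fisher's inequality: b ≥ v ⇔ 72 ≥ 9? YES.

YES


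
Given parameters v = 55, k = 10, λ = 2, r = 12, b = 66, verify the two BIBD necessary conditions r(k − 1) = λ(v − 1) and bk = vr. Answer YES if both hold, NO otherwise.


Condition (i): r(k − 1) = 12·9 = 108; λ(v − 1) = 2·54 = 108. Match? YES.
Condition (ii): bk = 66·10 = 660; vr = 55·12 = 660. Match? YES.
Both conditions hold? YES.

YES


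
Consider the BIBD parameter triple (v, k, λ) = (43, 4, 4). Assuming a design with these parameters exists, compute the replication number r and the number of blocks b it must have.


Any 2-(v, k, λ) BIBD satisfies two necessary conditions:
  (i)  Each point sits in r blocks, and counting incidences through any fixed point gives r(k − 1) = λ(v − 1), so r = λ(v − 1)/(k − 1).
  (ii) Total incidences bk = vr, so b = vr/k.
Step 1: r = λ(v − 1)/(k − 1) = 4·(43 − 1)/(4 − 1) = 4·42/3 = 168/3 = 56.
Step 2: b = vr/k = 43·56/4 = 2408/4 = 602.
Check integrality: r = 56 ∈ Z ✓, b = 602 ∈ Z ✓.
(These identities are necessary conditions: they determine r and b for any design with these parameters, but do not by themselves prove that one exists.)

r = 56, b = 602.


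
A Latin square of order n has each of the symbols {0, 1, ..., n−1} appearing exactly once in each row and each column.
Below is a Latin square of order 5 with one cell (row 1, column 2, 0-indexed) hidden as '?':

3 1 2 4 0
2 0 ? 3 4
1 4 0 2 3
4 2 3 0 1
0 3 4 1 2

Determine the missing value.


Row 1 contains symbols [0, 2, 3, 4] — missing [1].
Column 2 contains symbols [0, 2, 3, 4] — missing [1].
The missing symbol must appear in both missing sets; intersection = [1].
Therefore the hidden value is 1.

Missing value = 1.


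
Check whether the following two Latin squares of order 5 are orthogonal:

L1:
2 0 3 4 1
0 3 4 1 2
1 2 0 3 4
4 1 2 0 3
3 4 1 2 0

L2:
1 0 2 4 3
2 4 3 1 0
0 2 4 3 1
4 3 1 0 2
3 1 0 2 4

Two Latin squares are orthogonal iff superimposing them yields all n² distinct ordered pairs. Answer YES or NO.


Form the n² = 25 superimposed pairs (L1[i][j], L2[i][j]), row by row (rows and columns indexed from 0):
row 0: (2,1) (0,0) (3,2) (4,4) (1,3)
row 1: (0,2) (3,4) (4,3) (1,1) (2,0)
row 2: (1,0) (2,2) (0,4) (3,3) (4,1)
row 3: (4,4) (1,3) (2,1) (0,0) (3,2)
row 4: (3,3) (4,1) (1,0) (2,2) (0,4)
Orthogonality requires all 25 pairs distinct.
But the pair (4,4) repeats: cell (0,3) has L1 = 4, L2 = 4, and cell (3,0) has L1 = 4, L2 = 4.
A repeated pair means some other pair never occurs (only 15 distinct pairs out of 25), so the squares are not orthogonal.
Conclusion: NO.

NO


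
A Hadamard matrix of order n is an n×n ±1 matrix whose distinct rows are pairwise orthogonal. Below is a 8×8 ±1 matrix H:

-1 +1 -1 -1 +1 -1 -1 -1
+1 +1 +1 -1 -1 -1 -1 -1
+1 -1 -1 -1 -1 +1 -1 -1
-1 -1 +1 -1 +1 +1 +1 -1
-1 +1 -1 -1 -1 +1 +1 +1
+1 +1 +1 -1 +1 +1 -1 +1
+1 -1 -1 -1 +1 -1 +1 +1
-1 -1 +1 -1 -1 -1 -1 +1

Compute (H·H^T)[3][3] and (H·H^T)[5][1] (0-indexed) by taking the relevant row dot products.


Row 1 of H: [1, 1, 1, -1, -1, -1, -1, -1].
Row 3 of H: [-1, -1, 1, -1, 1, 1, 1, -1].
Row 5 of H: [1, 1, 1, -1, 1, 1, -1, 1].
(H·H^T)[3][3] = Σ_j H[3][j]·H[3][j] = (-1)² + (-1)² + (1)² + (-1)² + (1)² + (1)² + (1)² + (-1)² = 1 + 1 + 1 + 1 + 1 + 1 + 1 + 1 = 8.
(H·H^T)[5][1] = Σ_j H[5][j]·H[1][j] = (1)·(1) + (1)·(1) + (1)·(1) + (-1)·(-1) + (1)·(-1) + (1)·(-1) + (-1)·(-1) + (1)·(-1) = 1 + 1 + 1 + 1 + -1 + -1 + 1 + -1 = 2.
Rows 5 and 1 are not orthogonal (dot product = 2 ≠ 0), so H is not a Hadamard matrix.

(3,3) entry = 8; (5,1) entry = 2.


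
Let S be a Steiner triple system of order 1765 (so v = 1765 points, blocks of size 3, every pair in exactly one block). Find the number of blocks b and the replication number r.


An STS(v) is a 2-(v, 3, 1) BIBD: block size k = 3, λ = 1.
Replication: r(k − 1) = λ(v − 1) ⇒ r·2 = 1765 − 1 = 1764 ⇒ r = 882.
Block count: b = v(v − 1)/6 = 1765·1764/6 = 3113460/6 = 518910.

r = 882, b = 518910.


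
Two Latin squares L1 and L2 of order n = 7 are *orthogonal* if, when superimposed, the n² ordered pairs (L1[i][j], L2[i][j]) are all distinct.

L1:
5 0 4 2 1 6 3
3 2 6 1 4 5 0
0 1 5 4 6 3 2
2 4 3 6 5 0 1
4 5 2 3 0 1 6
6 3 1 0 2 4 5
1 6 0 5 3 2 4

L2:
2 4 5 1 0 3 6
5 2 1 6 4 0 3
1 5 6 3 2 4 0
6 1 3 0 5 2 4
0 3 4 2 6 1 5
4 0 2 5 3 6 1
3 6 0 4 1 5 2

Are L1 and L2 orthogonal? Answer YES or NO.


Form the n² = 49 superimposed pairs (L1[i][j], L2[i][j]), row by row (rows and columns indexed from 0):
row 0: (5,2) (0,4) (4,5) (2,1) (1,0) (6,3) (3,6)
row 1: (3,5) (2,2) (6,1) (1,6) (4,4) (5,0) (0,3)
row 2: (0,1) (1,5) (5,6) (4,3) (6,2) (3,4) (2,0)
row 3: (2,6) (4,1) (3,3) (6,0) (5,5) (0,2) (1,4)
row 4: (4,0) (5,3) (2,4) (3,2) (0,6) (1,1) (6,5)
row 5: (6,4) (3,0) (1,2) (0,5) (2,3) (4,6) (5,1)
row 6: (1,3) (6,6) (0,0) (5,4) (3,1) (2,5) (4,2)
Orthogonality requires all 49 pairs distinct.
Check by first coordinate: for each symbol s of L1, list the L2 entries in the n cells where L1 = s; they must all differ.
  L1 = 0: L2 entries (in reading order) 4, 3, 1, 2, 6, 5, 0 — all 7 distinct ✓
  L1 = 1: L2 entries (in reading order) 0, 6, 5, 4, 1, 2, 3 — all 7 distinct ✓
  L1 = 2: L2 entries (in reading order) 1, 2, 0, 6, 4, 3, 5 — all 7 distinct ✓
  L1 = 3: L2 entries (in reading order) 6, 5, 4, 3, 2, 0, 1 — all 7 distinct ✓
  L1 = 4: L2 entries (in reading order) 5, 4, 3, 1, 0, 6, 2 — all 7 distinct ✓
  L1 = 5: L2 entries (in reading order) 2, 0, 6, 5, 3, 1, 4 — all 7 distinct ✓
  L1 = 6: L2 entries (in reading order) 3, 1, 2, 0, 5, 4, 6 — all 7 distinct ✓
Every symbol of L1 meets every symbol of L2 exactly once, so all 49 pairs are distinct (49 of 49).
Conclusion: YES.

YES


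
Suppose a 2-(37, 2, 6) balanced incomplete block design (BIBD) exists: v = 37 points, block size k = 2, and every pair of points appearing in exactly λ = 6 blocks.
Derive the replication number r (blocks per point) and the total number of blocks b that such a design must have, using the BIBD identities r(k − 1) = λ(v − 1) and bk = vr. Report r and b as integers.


Any 2-(v, k, λ) BIBD satisfies two necessary conditions:
  (i)  Each point sits in r blocks, and counting incidences through any fixed point gives r(k − 1) = λ(v − 1), so r = λ(v − 1)/(k − 1).
  (ii) Total incidences bk = vr, so b = vr/k.
Step 1: r = λ(v − 1)/(k − 1) = 6·(37 − 1)/(2 − 1) = 6·36/1 = 216/1 = 216.
Step 2: b = vr/k = 37·216/2 = 7992/2 = 3996.
Check integrality: r = 216 ∈ Z ✓, b = 3996 ∈ Z ✓.
(These identities are necessary conditions: they determine r and b for any design with these parameters, but do not by themselves prove that one exists.)

r = 216, b = 3996.


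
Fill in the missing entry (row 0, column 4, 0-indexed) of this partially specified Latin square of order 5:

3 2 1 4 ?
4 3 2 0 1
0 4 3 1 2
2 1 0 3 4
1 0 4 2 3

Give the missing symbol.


Row 0 contains symbols [1, 2, 3, 4] — missing [0].
Column 4 contains symbols [1, 2, 3, 4] — missing [0].
The missing symbol must appear in both missing sets; intersection = [0].
Therefore the hidden value is 0.

Missing value = 0.


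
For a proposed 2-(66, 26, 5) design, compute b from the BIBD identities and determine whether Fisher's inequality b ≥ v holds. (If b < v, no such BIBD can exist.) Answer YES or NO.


b = λv(v − 1)/(k(k − 1)) = 5·66·65/(26·25) = 21450/650 = 33.
Compare with v = 66: b < v, so Fisher's inequality fails.

NO


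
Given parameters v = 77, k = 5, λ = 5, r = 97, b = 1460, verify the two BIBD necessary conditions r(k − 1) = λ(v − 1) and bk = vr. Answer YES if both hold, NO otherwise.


Condition (i): r(k − 1) = 97·4 = 388; λ(v − 1) = 5·76 = 380. Match? NO.
Condition (ii): bk = 1460·5 = 7300; vr = 77·97 = 7469. Match? NO.
Both conditions hold? NO.

NO


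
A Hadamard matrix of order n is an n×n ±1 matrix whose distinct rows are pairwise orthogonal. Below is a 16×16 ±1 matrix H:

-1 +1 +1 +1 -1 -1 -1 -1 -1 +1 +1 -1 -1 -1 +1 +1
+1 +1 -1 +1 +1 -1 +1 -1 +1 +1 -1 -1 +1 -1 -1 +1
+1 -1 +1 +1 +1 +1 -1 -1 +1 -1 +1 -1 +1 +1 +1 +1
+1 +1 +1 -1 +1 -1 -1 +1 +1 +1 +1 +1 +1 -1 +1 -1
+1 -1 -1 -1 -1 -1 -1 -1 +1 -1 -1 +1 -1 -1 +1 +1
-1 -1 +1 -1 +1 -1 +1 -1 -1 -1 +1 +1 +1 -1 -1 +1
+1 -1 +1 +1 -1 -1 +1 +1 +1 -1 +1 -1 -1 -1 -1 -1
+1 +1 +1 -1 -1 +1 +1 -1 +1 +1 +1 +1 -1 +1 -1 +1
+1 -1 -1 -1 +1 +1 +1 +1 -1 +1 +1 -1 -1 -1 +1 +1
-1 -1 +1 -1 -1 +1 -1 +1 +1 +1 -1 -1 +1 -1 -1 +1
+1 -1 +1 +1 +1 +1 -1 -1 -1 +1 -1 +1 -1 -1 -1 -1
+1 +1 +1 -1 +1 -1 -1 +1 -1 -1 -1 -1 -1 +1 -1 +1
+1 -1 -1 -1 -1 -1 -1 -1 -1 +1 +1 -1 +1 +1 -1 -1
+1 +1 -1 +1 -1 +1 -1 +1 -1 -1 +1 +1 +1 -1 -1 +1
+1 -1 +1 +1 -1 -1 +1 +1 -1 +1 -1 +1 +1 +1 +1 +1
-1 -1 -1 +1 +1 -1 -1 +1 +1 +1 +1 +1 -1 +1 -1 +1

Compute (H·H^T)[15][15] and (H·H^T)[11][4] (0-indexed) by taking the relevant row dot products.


Row 4 of H: [1, -1, -1, -1, -1, -1, -1, -1, 1, -1, -1, 1, -1, -1, 1, 1].
Row 11 of H: [1, 1, 1, -1, 1, -1, -1, 1, -1, -1, -1, -1, -1, 1, -1, 1].
Row 15 of H: [-1, -1, -1, 1, 1, -1, -1, 1, 1, 1, 1, 1, -1, 1, -1, 1].
(H·H^T)[15][15] = Σ_j H[15][j]·H[15][j] = (-1)² + (-1)² + (-1)² + (1)² + (1)² + (-1)² + (-1)² + (1)² + (1)² + (1)² + (1)² + (1)² + (-1)² + (1)² + (-1)² + (1)² = 1 + 1 + 1 + 1 + 1 + 1 + 1 + 1 + 1 + 1 + 1 + 1 + 1 + 1 + 1 + 1 = 16.
(H·H^T)[11][4] = Σ_j H[11][j]·H[4][j] = (1)·(1) + (1)·(-1) + (1)·(-1) + (-1)·(-1) + (1)·(-1) + (-1)·(-1) + (-1)·(-1) + (1)·(-1) + (-1)·(1) + (-1)·(-1) + (-1)·(-1) + (-1)·(1) + (-1)·(-1) + (1)·(-1) + (-1)·(1) + (1)·(1) = 1 + -1 + -1 + 1 + -1 + 1 + 1 + -1 + -1 + 1 + 1 + -1 + 1 + -1 + -1 + 1 = 0.
So rows 11 and 4 are orthogonal; the diagonal entry equals n = 16.

(15,15) entry = 16; (11,4) entry = 0.


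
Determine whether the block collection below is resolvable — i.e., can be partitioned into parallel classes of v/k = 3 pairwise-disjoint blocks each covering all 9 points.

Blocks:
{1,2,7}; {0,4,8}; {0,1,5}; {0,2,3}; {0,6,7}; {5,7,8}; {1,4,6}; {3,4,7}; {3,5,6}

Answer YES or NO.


v = 9, block size k = 3, number of blocks = 9.
For resolvability, blocks must partition into parallel classes of size v/k = 3.
Total blocks must therefore be a multiple of 3: 9 = 3·3 + 0 ⇒ divisible ✓.
Consider block {0,1,5}. The only other block(s) in the collection disjoint from it are {3,4,7} — just 1 block(s). Any parallel class containing {0,1,5} would need 2 other blocks each disjoint from it, so no parallel class of size 3 can contain {0,1,5}.
Since every block must belong to some parallel class in a resolution, the collection cannot be partitioned into parallel classes.
Resolvable? NO.

NO


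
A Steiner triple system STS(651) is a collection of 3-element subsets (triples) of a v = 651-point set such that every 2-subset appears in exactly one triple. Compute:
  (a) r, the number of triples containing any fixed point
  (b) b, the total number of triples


An STS(v) is a 2-(v, 3, 1) BIBD: block size k = 3, λ = 1.
Replication: r(k − 1) = λ(v − 1) ⇒ r·2 = 651 − 1 = 650 ⇒ r = 325.
Block count: b = v(v − 1)/6 = 651·650/6 = 423150/6 = 70525.

r = 325, b = 70525.


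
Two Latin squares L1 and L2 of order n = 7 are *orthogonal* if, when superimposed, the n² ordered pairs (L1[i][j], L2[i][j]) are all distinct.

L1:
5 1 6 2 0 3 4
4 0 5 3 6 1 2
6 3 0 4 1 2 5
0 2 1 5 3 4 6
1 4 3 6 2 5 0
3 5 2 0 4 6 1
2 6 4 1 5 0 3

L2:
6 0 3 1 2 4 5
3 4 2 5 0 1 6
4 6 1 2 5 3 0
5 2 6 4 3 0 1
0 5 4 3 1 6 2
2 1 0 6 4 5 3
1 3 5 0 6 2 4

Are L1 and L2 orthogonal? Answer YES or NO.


Form the n² = 49 superimposed pairs (L1[i][j], L2[i][j]), row by row (rows and columns indexed from 0):
row 0: (5,6) (1,0) (6,3) (2,1) (0,2) (3,4) (4,5)
row 1: (4,3) (0,4) (5,2) (3,5) (6,0) (1,1) (2,6)
row 2: (6,4) (3,6) (0,1) (4,2) (1,5) (2,3) (5,0)
row 3: (0,5) (2,2) (1,6) (5,4) (3,3) (4,0) (6,1)
row 4: (1,0) (4,5) (3,4) (6,3) (2,1) (5,6) (0,2)
row 5: (3,2) (5,1) (2,0) (0,6) (4,4) (6,5) (1,3)
row 6: (2,1) (6,3) (4,5) (1,0) (5,6) (0,2) (3,4)
Orthogonality requires all 49 pairs distinct.
But the pair (1,0) repeats: cell (0,1) has L1 = 1, L2 = 0, and cell (4,0) has L1 = 1, L2 = 0.
A repeated pair means some other pair never occurs (only 35 distinct pairs out of 49), so the squares are not orthogonal.
Conclusion: NO.

NO


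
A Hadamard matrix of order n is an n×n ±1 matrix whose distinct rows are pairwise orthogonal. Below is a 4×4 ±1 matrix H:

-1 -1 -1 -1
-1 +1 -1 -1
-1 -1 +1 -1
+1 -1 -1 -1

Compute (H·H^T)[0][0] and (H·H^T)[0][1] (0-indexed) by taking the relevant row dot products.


Row 0 of H: [-1, -1, -1, -1].
Row 1 of H: [-1, 1, -1, -1].
(H·H^T)[0][0] = Σ_j H[0][j]·H[0][j] = (-1)² + (-1)² + (-1)² + (-1)² = 1 + 1 + 1 + 1 = 4.
(H·H^T)[0][1] = Σ_j H[0][j]·H[1][j] = (-1)·(-1) + (-1)·(1) + (-1)·(-1) + (-1)·(-1) = 1 + -1 + 1 + 1 = 2.
Rows 0 and 1 are not orthogonal (dot product = 2 ≠ 0), so H is not a Hadamard matrix.

(0,0) entry = 4; (0,1) entry = 2.


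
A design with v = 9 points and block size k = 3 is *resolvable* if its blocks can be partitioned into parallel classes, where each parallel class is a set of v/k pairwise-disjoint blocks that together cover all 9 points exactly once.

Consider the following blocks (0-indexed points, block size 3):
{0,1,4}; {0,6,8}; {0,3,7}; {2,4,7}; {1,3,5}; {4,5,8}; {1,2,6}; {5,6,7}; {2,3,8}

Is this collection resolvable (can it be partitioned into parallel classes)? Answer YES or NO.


v = 9, block size k = 3, number of blocks = 9.
For resolvability, blocks must partition into parallel classes of size v/k = 3.
Total blocks must therefore be a multiple of 3: 9 = 3·3 + 0 ⇒ divisible ✓.
Greedy packing gives 3 candidate class(es). Each should be a full parallel class (size 3, covers all 9 points).
  Class 1 (3 blocks): {0,1,4}; {5,6,7}; {2,3,8}. Points covered: [0, 1, 2, 3, 4, 5, 6, 7, 8].
  Class 2 (3 blocks): {0,6,8}; {2,4,7}; {1,3,5}. Points covered: [0, 1, 2, 3, 4, 5, 6, 7, 8].
  Class 3 (3 blocks): {0,3,7}; {4,5,8}; {1,2,6}. Points covered: [0, 1, 2, 3, 4, 5, 6, 7, 8].
All classes full (size 3)? YES. All classes cover every point? YES.
Resolvable? YES.

YES


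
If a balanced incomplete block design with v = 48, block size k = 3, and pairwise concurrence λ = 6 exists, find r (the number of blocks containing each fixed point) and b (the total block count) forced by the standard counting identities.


Any 2-(v, k, λ) BIBD satisfies two necessary conditions:
  (i)  Each point sits in r blocks, and counting incidences through any fixed point gives r(k − 1) = λ(v − 1), so r = λ(v − 1)/(k − 1).
  (ii) Total incidences bk = vr, so b = vr/k.
Step 1: r = λ(v − 1)/(k − 1) = 6·(48 − 1)/(3 − 1) = 6·47/2 = 282/2 = 141.
Step 2: b = vr/k = 48·141/3 = 6768/3 = 2256.
Check integrality: r = 141 ∈ Z ✓, b = 2256 ∈ Z ✓.
(These identities are necessary conditions: they determine r and b for any design with these parameters, but do not by themselves prove that one exists.)

r = 141, b = 2256.


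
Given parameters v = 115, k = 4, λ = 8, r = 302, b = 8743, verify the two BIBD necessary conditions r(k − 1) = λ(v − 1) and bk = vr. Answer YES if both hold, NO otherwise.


Condition (i): r(k − 1) = 302·3 = 906; λ(v − 1) = 8·114 = 912. Match? NO.
Condition (ii): bk = 8743·4 = 34972; vr = 115·302 = 34730. Match? NO.
Both conditions hold? NO.

NO


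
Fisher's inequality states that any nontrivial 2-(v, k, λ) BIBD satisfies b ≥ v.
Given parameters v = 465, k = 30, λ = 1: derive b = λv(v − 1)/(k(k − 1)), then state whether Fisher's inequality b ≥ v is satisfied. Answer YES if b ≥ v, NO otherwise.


r = λ(v − 1)/(k − 1) = 1·464/29 = 16.
b = vr/k = 465·16/30 = 248.
Fisher's inequality: b ≥ v ⇔ 248 ≥ 465? NO.

NO


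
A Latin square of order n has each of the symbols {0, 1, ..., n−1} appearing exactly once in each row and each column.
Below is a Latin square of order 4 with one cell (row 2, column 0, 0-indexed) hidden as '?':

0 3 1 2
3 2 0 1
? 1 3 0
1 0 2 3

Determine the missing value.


Row 2 contains symbols [0, 1, 3] — missing [2].
Column 0 contains symbols [0, 1, 3] — missing [2].
The missing symbol must appear in both missing sets; intersection = [2].
Therefore the hidden value is 2.

Missing value = 2.


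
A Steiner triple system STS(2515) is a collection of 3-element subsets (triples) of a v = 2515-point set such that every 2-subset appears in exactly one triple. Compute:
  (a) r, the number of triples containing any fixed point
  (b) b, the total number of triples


An STS(v) is a 2-(v, 3, 1) BIBD: block size k = 3, λ = 1.
Replication: r(k − 1) = λ(v − 1) ⇒ r·2 = 2515 − 1 = 2514 ⇒ r = 1257.
Block count: bk = vr ⇒ b·3 = 2515·1257 = 3161355 ⇒ b = 1053785.

r = 1257, b = 1053785.


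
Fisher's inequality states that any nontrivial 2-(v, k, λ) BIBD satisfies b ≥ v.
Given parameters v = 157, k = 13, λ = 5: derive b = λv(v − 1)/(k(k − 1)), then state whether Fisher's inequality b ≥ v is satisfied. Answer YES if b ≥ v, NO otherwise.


r = λ(v − 1)/(k − 1) = 5·156/12 = 65.
b = vr/k = 157·65/13 = 785.
Fisher's inequality: b ≥ v ⇔ 785 ≥ 157? YES.

YES


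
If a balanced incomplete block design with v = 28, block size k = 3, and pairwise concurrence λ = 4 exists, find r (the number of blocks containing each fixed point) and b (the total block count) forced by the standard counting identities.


Any 2-(v, k, λ) BIBD satisfies two necessary conditions:
  (i)  Each point sits in r blocks, and counting incidences through any fixed point gives r(k − 1) = λ(v − 1), so r = λ(v − 1)/(k − 1).
  (ii) Total incidences bk = vr, so b = vr/k.
Step 1: r = λ(v − 1)/(k − 1) = 4·(28 − 1)/(3 − 1) = 4·27/2 = 108/2 = 54.
Step 2: b = vr/k = 28·54/3 = 1512/3 = 504.
Check integrality: r = 54 ∈ Z ✓, b = 504 ∈ Z ✓.
(These identities are necessary conditions: they determine r and b for any design with these parameters, but do not by themselves prove that one exists.)

r = 54, b = 504.


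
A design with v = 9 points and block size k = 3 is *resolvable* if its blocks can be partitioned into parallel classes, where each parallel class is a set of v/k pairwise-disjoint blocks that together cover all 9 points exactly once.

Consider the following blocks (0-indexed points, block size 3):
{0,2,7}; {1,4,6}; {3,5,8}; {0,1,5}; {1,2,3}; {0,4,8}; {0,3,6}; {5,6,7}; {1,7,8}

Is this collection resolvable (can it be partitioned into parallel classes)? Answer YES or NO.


v = 9, block size k = 3, number of blocks = 9.
For resolvability, blocks must partition into parallel classes of size v/k = 3.
Total blocks must therefore be a multiple of 3: 9 = 3·3 + 0 ⇒ divisible ✓.
Consider block {0,1,5}. It intersects every other block in the collection, so no parallel class of size 3 can contain it.
Since every block must belong to some parallel class in a resolution, the collection cannot be partitioned into parallel classes.
Resolvable? NO.

NO


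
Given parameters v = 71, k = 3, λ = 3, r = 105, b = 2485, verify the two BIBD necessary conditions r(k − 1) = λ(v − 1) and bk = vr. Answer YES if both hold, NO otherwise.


Condition (i): r(k − 1) = 105·2 = 210; λ(v − 1) = 3·70 = 210. Match? YES.
Condition (ii): bk = 2485·3 = 7455; vr = 71·105 = 7455. Match? YES.
Both conditions hold? YES.

YES


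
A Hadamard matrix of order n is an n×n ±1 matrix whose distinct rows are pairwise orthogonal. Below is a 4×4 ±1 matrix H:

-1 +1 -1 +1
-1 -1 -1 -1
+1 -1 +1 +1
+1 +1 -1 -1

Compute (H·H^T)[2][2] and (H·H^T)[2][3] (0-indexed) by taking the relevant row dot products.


Row 2 of H: [1, -1, 1, 1].
Row 3 of H: [1, 1, -1, -1].
(H·H^T)[2][2] = Σ_j H[2][j]·H[2][j] = (1)² + (-1)² + (1)² + (1)² = 1 + 1 + 1 + 1 = 4.
(H·H^T)[2][3] = Σ_j H[2][j]·H[3][j] = (1)·(1) + (-1)·(1) + (1)·(-1) + (1)·(-1) = 1 + -1 + -1 + -1 = -2.
Rows 2 and 3 are not orthogonal (dot product = -2 ≠ 0), so H is not a Hadamard matrix.

(2,2) entry = 4; (2,3) entry = -2.


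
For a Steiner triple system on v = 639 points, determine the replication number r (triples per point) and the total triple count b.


An STS(v) is a 2-(v, 3, 1) BIBD: block size k = 3, λ = 1.
Replication: r(k − 1) = λ(v − 1) ⇒ r·2 = 639 − 1 = 638 ⇒ r = 319.
Block count: b = v(v − 1)/6 = 639·638/6 = 407682/6 = 67947.
(Check via bk = vr: 67947·3 = 203841 = 639·319 = 203841 ✓.)

r = 319, b = 67947.


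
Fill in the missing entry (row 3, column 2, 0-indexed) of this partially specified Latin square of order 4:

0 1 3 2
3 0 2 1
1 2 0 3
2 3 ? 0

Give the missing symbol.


Row 3 contains symbols [0, 2, 3] — missing [1].
Column 2 contains symbols [0, 2, 3] — missing [1].
The missing symbol must appear in both missing sets; intersection = [1].
Therefore the hidden value is 1.

Missing value = 1.


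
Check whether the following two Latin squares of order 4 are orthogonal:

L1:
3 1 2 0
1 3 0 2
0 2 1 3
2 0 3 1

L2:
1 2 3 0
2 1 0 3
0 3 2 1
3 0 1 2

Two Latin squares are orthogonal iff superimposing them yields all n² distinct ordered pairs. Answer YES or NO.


Form the n² = 16 superimposed pairs (L1[i][j], L2[i][j]), row by row (rows and columns indexed from 0):
row 0: (3,1) (1,2) (2,3) (0,0)
row 1: (1,2) (3,1) (0,0) (2,3)
row 2: (0,0) (2,3) (1,2) (3,1)
row 3: (2,3) (0,0) (3,1) (1,2)
Orthogonality requires all 16 pairs distinct.
But the pair (1,2) repeats: cell (0,1) has L1 = 1, L2 = 2, and cell (1,0) has L1 = 1, L2 = 2.
A repeated pair means some other pair never occurs (only 4 distinct pairs out of 16), so the squares are not orthogonal.
Conclusion: NO.

NO


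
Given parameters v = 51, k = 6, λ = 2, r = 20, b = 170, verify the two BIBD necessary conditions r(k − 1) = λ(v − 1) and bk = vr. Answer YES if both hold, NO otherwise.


Condition (i): r(k − 1) = 20·5 = 100; λ(v − 1) = 2·50 = 100. Match? YES.
Condition (ii): bk = 170·6 = 1020; vr = 51·20 = 1020. Match? YES.
Both conditions hold? YES.

YES
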